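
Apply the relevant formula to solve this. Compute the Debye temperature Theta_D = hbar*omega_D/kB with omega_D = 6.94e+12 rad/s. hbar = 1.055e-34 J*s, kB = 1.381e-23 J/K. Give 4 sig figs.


Step 1: hbar*omega_D = 1.055e-34 * 6.94e+12 = 7.322e-22 J
Step 2: Theta_D = 7.322e-22 / 1.381e-23
Step 3: Theta_D = 53.02 K

53.02


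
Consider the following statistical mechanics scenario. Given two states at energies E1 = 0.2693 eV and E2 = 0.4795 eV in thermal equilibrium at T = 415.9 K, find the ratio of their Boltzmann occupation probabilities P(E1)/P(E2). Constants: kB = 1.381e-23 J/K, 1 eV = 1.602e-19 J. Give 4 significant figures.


Step 1: Compute energy difference dE = E1 - E2 = 0.2693 - 0.4795 = -0.2102 eV
Step 2: Convert to Joules: dE_J = -0.2102 * 1.602e-19 = -3.367e-20 J
Step 3: Compute exponent = -dE_J / (kB * T) = -(-3.367e-20) / (1.381e-23 * 415.9) = 5.863
Step 4: P(E1)/P(E2) = exp(5.863) = 351.7

351.7


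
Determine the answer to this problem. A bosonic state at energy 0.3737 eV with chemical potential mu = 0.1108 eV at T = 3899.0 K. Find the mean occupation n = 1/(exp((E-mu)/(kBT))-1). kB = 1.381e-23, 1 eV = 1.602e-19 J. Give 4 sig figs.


Step 1: (E - mu) = 0.2629 eV
Step 2: x = (E-mu)*eV/(kB*T) = 0.2629*1.602e-19/(1.381e-23*3899.0) = 0.7822
Step 3: exp(x) = 2.186
Step 4: n = 1/(exp(x)-1) = 0.843

0.843


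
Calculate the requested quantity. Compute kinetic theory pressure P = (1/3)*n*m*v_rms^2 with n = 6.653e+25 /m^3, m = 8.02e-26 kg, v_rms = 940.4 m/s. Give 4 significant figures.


Step 1: v_rms^2 = 940.4^2 = 8.844e+05
Step 2: n*m = 6.653e+25*8.02e-26 = 5.336
Step 3: P = (1/3)*5.336*8.844e+05 = 1.573e+06 Pa

1.573e+06


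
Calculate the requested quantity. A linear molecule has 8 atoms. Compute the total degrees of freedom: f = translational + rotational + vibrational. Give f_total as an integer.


Step 1: Translational DOF = 3
Step 2: Rotational DOF (linear) = 2
Step 3: Vibrational DOF = 3*8 - 5 = 19
Step 4: Total = 3 + 2 + 19 = 24

24


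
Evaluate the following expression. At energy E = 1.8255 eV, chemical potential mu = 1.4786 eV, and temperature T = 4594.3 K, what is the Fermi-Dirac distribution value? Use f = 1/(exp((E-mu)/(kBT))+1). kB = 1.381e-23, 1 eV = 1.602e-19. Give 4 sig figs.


Step 1: (E - mu) = 1.8255 - 1.4786 = 0.3469 eV
Step 2: Convert: (E-mu)*eV = 5.557e-20 J
Step 3: x = (E-mu)*eV/(kB*T) = 0.8759
Step 4: f = 1/(exp(0.8759)+1) = 0.294

0.294


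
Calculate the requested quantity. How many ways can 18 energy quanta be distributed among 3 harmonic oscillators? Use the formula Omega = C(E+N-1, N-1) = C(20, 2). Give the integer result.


Step 1: Use binomial coefficient C(20, 2)
Step 2: Numerator = 20! / 18!
Step 3: Denominator = 2!
Step 4: Omega = 190

190


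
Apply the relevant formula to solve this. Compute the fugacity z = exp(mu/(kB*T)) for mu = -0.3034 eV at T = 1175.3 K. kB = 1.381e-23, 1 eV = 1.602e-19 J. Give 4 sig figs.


Step 1: Convert mu to Joules: -0.3034*1.602e-19 = -4.86e-20 J
Step 2: kB*T = 1.381e-23*1175.3 = 1.623e-20 J
Step 3: mu/(kB*T) = -2.995
Step 4: z = exp(-2.995) = 0.05006

0.05006


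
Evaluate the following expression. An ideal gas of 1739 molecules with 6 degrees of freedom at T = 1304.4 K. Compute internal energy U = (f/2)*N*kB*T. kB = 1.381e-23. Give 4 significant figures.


Step 1: f/2 = 6/2 = 3.0
Step 2: N*kB*T = 1739*1.381e-23*1304.4 = 3.133e-17
Step 3: U = 3.0 * 3.133e-17 = 9.398e-17 J

9.398e-17


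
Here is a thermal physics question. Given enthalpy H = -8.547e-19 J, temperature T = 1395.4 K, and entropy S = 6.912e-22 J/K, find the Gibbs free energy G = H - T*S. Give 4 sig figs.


Step 1: T*S = 1395.4 * 6.912e-22 = 9.645e-19 J
Step 2: G = H - T*S = -8.547e-19 - 9.645e-19
Step 3: G = -1.819e-18 J

-1.819e-18


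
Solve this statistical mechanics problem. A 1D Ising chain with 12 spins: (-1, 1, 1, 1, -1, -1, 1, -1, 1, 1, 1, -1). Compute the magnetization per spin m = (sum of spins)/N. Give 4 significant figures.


Step 1: Count up spins (+1): 7, down spins (-1): 5
Step 2: Total magnetization M = 7 - 5 = 2
Step 3: m = M/N = 2/12 = 0.1667

0.1667


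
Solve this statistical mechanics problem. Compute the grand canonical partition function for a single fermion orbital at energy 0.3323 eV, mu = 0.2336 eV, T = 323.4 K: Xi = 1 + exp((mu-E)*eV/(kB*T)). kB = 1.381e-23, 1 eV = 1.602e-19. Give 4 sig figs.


Step 1: (mu - E) = 0.2336 - 0.3323 = -0.0987 eV
Step 2: x = (mu-E)*eV/(kB*T) = -0.0987*1.602e-19/(1.381e-23*323.4) = -3.54
Step 3: exp(x) = 0.029
Step 4: Xi = 1 + 0.029 = 1.029

1.029


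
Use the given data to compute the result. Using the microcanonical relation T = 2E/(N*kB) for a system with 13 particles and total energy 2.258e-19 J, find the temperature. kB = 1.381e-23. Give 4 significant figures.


Step 1: Numerator = 2*E = 2*2.258e-19 = 4.516e-19 J
Step 2: Denominator = N*kB = 13*1.381e-23 = 1.795e-22
Step 3: T = 4.516e-19 / 1.795e-22 = 2515 K

2515


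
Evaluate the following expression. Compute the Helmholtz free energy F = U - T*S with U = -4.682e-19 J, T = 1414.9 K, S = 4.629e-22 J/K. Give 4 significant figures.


Step 1: T*S = 1414.9 * 4.629e-22 = 6.55e-19 J
Step 2: F = U - T*S = -4.682e-19 - 6.55e-19
Step 3: F = -1.123e-18 J

-1.123e-18


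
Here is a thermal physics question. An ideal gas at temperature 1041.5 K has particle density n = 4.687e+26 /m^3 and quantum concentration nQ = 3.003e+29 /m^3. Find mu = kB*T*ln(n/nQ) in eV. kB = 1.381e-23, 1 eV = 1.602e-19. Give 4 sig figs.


Step 1: n/nQ = 4.687e+26/3.003e+29 = 0.001561
Step 2: ln(n/nQ) = -6.463
Step 3: mu = kB*T*ln(n/nQ) = 1.438e-20*-6.463 = -9.295e-20 J
Step 4: Convert to eV: -9.295e-20/1.602e-19 = -0.5802 eV

-0.5802


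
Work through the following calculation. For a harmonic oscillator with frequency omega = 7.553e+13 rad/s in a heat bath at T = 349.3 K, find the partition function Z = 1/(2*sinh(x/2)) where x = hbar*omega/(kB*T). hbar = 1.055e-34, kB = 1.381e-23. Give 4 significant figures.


Step 1: Compute x = hbar*omega/(kB*T) = 1.055e-34*7.553e+13/(1.381e-23*349.3) = 1.652
Step 2: x/2 = 0.8259
Step 3: sinh(x/2) = 0.9231
Step 4: Z = 1/(2*0.9231) = 0.5417

0.5417


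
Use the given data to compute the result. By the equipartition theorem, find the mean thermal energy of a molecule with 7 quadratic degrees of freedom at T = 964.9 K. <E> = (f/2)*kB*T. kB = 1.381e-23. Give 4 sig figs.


Step 1: f/2 = 7/2 = 3.5
Step 2: kB*T = 1.381e-23 * 964.9 = 1.333e-20
Step 3: <E> = 3.5 * 1.333e-20 = 4.664e-20 J

4.664e-20


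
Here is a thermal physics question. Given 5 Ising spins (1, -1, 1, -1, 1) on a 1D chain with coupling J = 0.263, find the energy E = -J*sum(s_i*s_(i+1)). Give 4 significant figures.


Step 1: Nearest-neighbor products: -1, -1, -1, -1
Step 2: Sum of products = -4
Step 3: E = -0.263 * -4 = 1.052

1.052


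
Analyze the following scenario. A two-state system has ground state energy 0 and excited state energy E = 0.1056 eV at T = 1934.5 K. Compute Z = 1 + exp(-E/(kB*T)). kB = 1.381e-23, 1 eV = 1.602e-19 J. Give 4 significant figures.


Step 1: Compute beta*E = E*eV/(kB*T) = 0.1056*1.602e-19/(1.381e-23*1934.5) = 0.6332
Step 2: exp(-beta*E) = exp(-0.6332) = 0.5309
Step 3: Z = 1 + 0.5309 = 1.531

1.531


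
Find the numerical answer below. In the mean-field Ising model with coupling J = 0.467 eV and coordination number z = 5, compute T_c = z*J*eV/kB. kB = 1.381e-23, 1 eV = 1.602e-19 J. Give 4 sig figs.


Step 1: z*J = 5*0.467 = 2.335 eV
Step 2: Convert to Joules: 2.335*1.602e-19 = 3.741e-19 J
Step 3: T_c = 3.741e-19 / 1.381e-23 = 2.709e+04 K

2.709e+04


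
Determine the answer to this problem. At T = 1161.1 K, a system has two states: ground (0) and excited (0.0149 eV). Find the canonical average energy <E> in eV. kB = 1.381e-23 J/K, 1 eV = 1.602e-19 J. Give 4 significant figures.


Step 1: beta*E = 0.0149*1.602e-19/(1.381e-23*1161.1) = 0.1489
Step 2: exp(-beta*E) = 0.8617
Step 3: <E> = 0.0149*0.8617/(1+0.8617) = 0.006897 eV

0.006897


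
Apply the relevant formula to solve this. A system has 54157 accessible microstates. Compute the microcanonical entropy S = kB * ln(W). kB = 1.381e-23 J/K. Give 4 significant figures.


Step 1: ln(W) = ln(54157) = 10.9
Step 2: S = kB * ln(W) = 1.381e-23 * 10.9
Step 3: S = 1.505e-22 J/K

1.505e-22


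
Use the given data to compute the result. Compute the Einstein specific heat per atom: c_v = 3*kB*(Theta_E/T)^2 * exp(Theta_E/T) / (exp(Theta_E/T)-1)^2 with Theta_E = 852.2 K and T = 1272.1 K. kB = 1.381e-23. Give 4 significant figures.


Step 1: x = Theta_E/T = 852.2/1272.1 = 0.6699
Step 2: x^2 = 0.4488
Step 3: exp(x) = 1.954
Step 4: c_v = 3*1.381e-23*0.4488*1.954/(1.954-1)^2 = 3.991e-23

3.991e-23


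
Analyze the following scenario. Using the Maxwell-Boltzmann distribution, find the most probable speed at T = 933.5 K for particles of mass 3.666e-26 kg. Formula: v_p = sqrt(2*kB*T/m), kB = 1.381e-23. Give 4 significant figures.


Step 1: Numerator = 2*kB*T = 2*1.381e-23*933.5 = 2.578e-20
Step 2: Ratio = 2.578e-20 / 3.666e-26 = 7.033e+05
Step 3: v_p = sqrt(7.033e+05) = 838.6 m/s

838.6


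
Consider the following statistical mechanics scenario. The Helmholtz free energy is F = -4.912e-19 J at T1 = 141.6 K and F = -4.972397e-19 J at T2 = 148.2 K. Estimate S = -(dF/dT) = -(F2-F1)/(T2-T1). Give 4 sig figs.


Step 1: dF = F2 - F1 = -4.972397e-19 - (-4.912e-19) = -6.0397e-21 J
Step 2: dT = T2 - T1 = 148.2 - 141.6 = 6.6 K
Step 3: S = -dF/dT = -(-6.0397e-21)/6.6 = 9.151e-22 J/K

9.151e-22


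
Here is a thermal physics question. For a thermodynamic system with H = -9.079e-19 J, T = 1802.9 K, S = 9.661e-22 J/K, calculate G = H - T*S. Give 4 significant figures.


Step 1: T*S = 1802.9 * 9.661e-22 = 1.742e-18 J
Step 2: G = H - T*S = -9.079e-19 - 1.742e-18
Step 3: G = -2.65e-18 J

-2.65e-18


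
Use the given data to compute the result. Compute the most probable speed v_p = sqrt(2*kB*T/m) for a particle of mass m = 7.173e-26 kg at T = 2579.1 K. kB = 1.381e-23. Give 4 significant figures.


Step 1: Numerator = 2*kB*T = 2*1.381e-23*2579.1 = 7.123e-20
Step 2: Ratio = 7.123e-20 / 7.173e-26 = 9.931e+05
Step 3: v_p = sqrt(9.931e+05) = 996.5 m/s

996.5


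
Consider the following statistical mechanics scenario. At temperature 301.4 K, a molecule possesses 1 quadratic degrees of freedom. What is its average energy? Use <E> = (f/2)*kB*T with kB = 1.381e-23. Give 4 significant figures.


Step 1: f/2 = 1/2 = 0.5
Step 2: kB*T = 1.381e-23 * 301.4 = 4.162e-21
Step 3: <E> = 0.5 * 4.162e-21 = 2.081e-21 J

2.081e-21


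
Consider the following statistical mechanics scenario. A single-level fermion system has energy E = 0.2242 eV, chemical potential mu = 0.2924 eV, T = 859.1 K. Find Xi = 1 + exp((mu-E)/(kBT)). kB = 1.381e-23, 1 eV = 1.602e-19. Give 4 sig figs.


Step 1: (mu - E) = 0.2924 - 0.2242 = 0.0682 eV
Step 2: x = (mu-E)*eV/(kB*T) = 0.0682*1.602e-19/(1.381e-23*859.1) = 0.9209
Step 3: exp(x) = 2.512
Step 4: Xi = 1 + 2.512 = 3.512

3.512


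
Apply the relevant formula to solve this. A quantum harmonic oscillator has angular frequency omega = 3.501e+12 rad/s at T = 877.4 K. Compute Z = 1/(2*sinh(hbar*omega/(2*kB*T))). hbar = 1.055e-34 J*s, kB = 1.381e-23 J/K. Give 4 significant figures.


Step 1: Compute x = hbar*omega/(kB*T) = 1.055e-34*3.501e+12/(1.381e-23*877.4) = 0.03048
Step 2: x/2 = 0.01524
Step 3: sinh(x/2) = 0.01524
Step 4: Z = 1/(2*0.01524) = 32.8

32.8


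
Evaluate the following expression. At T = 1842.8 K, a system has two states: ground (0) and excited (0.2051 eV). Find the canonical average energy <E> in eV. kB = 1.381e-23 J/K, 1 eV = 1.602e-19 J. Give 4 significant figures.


Step 1: beta*E = 0.2051*1.602e-19/(1.381e-23*1842.8) = 1.291
Step 2: exp(-beta*E) = 0.275
Step 3: <E> = 0.2051*0.275/(1+0.275) = 0.04423 eV

0.04423


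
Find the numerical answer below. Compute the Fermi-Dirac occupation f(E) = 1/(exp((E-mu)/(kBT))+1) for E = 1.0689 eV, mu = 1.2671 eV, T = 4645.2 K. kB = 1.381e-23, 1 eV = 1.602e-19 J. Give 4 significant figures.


Step 1: (E - mu) = 1.0689 - 1.2671 = -0.1982 eV
Step 2: Convert: (E-mu)*eV = -3.175e-20 J
Step 3: x = (E-mu)*eV/(kB*T) = -0.495
Step 4: f = 1/(exp(-0.495)+1) = 0.6213

0.6213


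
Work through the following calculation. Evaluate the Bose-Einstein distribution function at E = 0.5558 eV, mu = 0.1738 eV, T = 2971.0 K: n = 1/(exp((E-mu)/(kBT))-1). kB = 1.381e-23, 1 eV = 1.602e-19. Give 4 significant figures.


Step 1: (E - mu) = 0.382 eV
Step 2: x = (E-mu)*eV/(kB*T) = 0.382*1.602e-19/(1.381e-23*2971.0) = 1.492
Step 3: exp(x) = 4.444
Step 4: n = 1/(exp(x)-1) = 0.2904

0.2904


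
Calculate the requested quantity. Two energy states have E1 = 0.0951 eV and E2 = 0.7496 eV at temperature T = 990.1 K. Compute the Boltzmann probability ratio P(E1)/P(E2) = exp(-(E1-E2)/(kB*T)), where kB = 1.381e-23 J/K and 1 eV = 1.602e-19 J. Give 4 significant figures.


Step 1: Compute energy difference dE = E1 - E2 = 0.0951 - 0.7496 = -0.6545 eV
Step 2: Convert to Joules: dE_J = -0.6545 * 1.602e-19 = -1.049e-19 J
Step 3: Compute exponent = -dE_J / (kB * T) = -(-1.049e-19) / (1.381e-23 * 990.1) = 7.668
Step 4: P(E1)/P(E2) = exp(7.668) = 2139

2139


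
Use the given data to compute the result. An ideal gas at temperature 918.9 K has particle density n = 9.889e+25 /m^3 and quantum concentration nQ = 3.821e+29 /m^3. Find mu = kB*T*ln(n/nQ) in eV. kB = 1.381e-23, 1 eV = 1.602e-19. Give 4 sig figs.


Step 1: n/nQ = 9.889e+25/3.821e+29 = 0.0002588
Step 2: ln(n/nQ) = -8.259
Step 3: mu = kB*T*ln(n/nQ) = 1.269e-20*-8.259 = -1.048e-19 J
Step 4: Convert to eV: -1.048e-19/1.602e-19 = -0.6543 eV

-0.6543


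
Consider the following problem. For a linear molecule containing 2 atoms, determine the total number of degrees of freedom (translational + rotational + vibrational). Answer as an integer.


Step 1: Translational DOF = 3
Step 2: Rotational DOF (linear) = 2
Step 3: Vibrational DOF = 3*2 - 5 = 1
Step 4: Total = 3 + 2 + 1 = 6

6


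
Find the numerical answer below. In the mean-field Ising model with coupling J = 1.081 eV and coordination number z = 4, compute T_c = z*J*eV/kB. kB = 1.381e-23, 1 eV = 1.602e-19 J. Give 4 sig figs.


Step 1: z*J = 4*1.081 = 4.324 eV
Step 2: Convert to Joules: 4.324*1.602e-19 = 6.927e-19 J
Step 3: T_c = 6.927e-19 / 1.381e-23 = 5.016e+04 K

5.016e+04


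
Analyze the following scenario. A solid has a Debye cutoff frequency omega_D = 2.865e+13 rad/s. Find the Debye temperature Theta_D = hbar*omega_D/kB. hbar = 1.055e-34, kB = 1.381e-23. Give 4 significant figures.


Step 1: hbar*omega_D = 1.055e-34 * 2.865e+13 = 3.023e-21 J
Step 2: Theta_D = 3.023e-21 / 1.381e-23
Step 3: Theta_D = 218.9 K

218.9


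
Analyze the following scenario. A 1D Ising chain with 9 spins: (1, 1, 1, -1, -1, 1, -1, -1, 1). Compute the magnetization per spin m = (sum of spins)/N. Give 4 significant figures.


Step 1: Count up spins (+1): 5, down spins (-1): 4
Step 2: Total magnetization M = 5 - 4 = 1
Step 3: m = M/N = 1/9 = 0.1111

0.1111


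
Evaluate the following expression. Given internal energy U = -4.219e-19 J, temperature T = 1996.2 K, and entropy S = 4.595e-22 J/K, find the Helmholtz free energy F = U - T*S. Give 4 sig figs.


Step 1: T*S = 1996.2 * 4.595e-22 = 9.173e-19 J
Step 2: F = U - T*S = -4.219e-19 - 9.173e-19
Step 3: F = -1.339e-18 J

-1.339e-18


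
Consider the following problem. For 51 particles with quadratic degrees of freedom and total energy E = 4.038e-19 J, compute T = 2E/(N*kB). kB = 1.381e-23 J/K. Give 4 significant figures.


Step 1: Numerator = 2*E = 2*4.038e-19 = 8.076e-19 J
Step 2: Denominator = N*kB = 51*1.381e-23 = 7.043e-22
Step 3: T = 8.076e-19 / 7.043e-22 = 1147 K

1147


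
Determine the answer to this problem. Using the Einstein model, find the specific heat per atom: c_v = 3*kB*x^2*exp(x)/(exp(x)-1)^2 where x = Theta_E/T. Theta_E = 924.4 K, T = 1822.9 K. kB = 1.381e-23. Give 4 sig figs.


Step 1: x = Theta_E/T = 924.4/1822.9 = 0.5071
Step 2: x^2 = 0.2572
Step 3: exp(x) = 1.66
Step 4: c_v = 3*1.381e-23*0.2572*1.66/(1.66-1)^2 = 4.055e-23

4.055e-23


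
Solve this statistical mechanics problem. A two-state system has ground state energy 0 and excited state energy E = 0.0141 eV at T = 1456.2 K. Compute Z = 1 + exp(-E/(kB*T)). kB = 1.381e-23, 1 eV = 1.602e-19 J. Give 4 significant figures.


Step 1: Compute beta*E = E*eV/(kB*T) = 0.0141*1.602e-19/(1.381e-23*1456.2) = 0.1123
Step 2: exp(-beta*E) = exp(-0.1123) = 0.8938
Step 3: Z = 1 + 0.8938 = 1.894

1.894


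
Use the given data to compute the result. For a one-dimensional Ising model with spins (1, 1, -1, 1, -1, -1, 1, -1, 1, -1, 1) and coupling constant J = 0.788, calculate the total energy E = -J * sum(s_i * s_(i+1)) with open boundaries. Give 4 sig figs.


Step 1: Nearest-neighbor products: 1, -1, -1, -1, 1, -1, -1, -1, -1, -1
Step 2: Sum of products = -6
Step 3: E = -0.788 * -6 = 4.728

4.728


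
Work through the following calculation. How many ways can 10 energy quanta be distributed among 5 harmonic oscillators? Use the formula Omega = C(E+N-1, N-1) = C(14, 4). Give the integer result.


Step 1: Use binomial coefficient C(14, 4)
Step 2: Numerator = 14! / 10!
Step 3: Denominator = 4!
Step 4: Omega = 1001

1001


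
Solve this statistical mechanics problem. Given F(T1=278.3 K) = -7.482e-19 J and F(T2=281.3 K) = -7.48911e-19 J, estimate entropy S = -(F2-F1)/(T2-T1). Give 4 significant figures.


Step 1: dF = F2 - F1 = -7.48911e-19 - (-7.482e-19) = -7.11e-22 J
Step 2: dT = T2 - T1 = 281.3 - 278.3 = 3 K
Step 3: S = -dF/dT = -(-7.11e-22)/3 = 2.37e-22 J/K

2.37e-22


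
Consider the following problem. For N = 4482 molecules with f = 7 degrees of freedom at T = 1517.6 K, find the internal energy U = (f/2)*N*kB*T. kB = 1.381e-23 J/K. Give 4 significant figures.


Step 1: f/2 = 7/2 = 3.5
Step 2: N*kB*T = 4482*1.381e-23*1517.6 = 9.393e-17
Step 3: U = 3.5 * 9.393e-17 = 3.288e-16 J

3.288e-16


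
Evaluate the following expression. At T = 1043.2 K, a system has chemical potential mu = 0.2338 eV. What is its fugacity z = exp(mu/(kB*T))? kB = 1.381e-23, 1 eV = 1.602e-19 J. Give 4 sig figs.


Step 1: Convert mu to Joules: 0.2338*1.602e-19 = 3.745e-20 J
Step 2: kB*T = 1.381e-23*1043.2 = 1.441e-20 J
Step 3: mu/(kB*T) = 2.6
Step 4: z = exp(2.6) = 13.46

13.46


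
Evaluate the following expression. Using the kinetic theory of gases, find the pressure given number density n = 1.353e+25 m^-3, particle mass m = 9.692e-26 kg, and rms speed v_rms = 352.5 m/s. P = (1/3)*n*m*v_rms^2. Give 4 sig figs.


Step 1: v_rms^2 = 352.5^2 = 1.243e+05
Step 2: n*m = 1.353e+25*9.692e-26 = 1.311
Step 3: P = (1/3)*1.311*1.243e+05 = 5.431e+04 Pa

5.431e+04


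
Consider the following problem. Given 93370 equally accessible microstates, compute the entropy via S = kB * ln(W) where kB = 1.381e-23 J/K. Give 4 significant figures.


Step 1: ln(W) = ln(93370) = 11.44
Step 2: S = kB * ln(W) = 1.381e-23 * 11.44
Step 3: S = 1.58e-22 J/K

1.58e-22


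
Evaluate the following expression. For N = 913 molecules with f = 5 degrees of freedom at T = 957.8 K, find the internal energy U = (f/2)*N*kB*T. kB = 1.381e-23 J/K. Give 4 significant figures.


Step 1: f/2 = 5/2 = 2.5
Step 2: N*kB*T = 913*1.381e-23*957.8 = 1.208e-17
Step 3: U = 2.5 * 1.208e-17 = 3.019e-17 J

3.019e-17


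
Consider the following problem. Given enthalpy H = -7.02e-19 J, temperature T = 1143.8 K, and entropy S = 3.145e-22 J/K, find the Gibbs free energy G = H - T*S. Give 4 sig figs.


Step 1: T*S = 1143.8 * 3.145e-22 = 3.597e-19 J
Step 2: G = H - T*S = -7.02e-19 - 3.597e-19
Step 3: G = -1.062e-18 J

-1.062e-18


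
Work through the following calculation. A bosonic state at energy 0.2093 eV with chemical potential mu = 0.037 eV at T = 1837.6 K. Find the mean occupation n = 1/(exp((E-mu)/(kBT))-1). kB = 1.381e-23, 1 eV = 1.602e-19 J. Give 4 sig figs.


Step 1: (E - mu) = 0.1723 eV
Step 2: x = (E-mu)*eV/(kB*T) = 0.1723*1.602e-19/(1.381e-23*1837.6) = 1.088
Step 3: exp(x) = 2.967
Step 4: n = 1/(exp(x)-1) = 0.5083

0.5083


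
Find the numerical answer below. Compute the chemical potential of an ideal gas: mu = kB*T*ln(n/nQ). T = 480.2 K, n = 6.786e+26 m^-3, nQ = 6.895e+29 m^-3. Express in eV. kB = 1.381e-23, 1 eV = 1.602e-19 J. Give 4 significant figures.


Step 1: n/nQ = 6.786e+26/6.895e+29 = 0.0009842
Step 2: ln(n/nQ) = -6.924
Step 3: mu = kB*T*ln(n/nQ) = 6.632e-21*-6.924 = -4.591e-20 J
Step 4: Convert to eV: -4.591e-20/1.602e-19 = -0.2866 eV

-0.2866


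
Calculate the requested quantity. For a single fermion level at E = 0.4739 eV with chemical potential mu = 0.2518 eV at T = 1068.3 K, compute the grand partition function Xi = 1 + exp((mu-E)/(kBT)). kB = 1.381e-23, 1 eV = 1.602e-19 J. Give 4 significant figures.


Step 1: (mu - E) = 0.2518 - 0.4739 = -0.2221 eV
Step 2: x = (mu-E)*eV/(kB*T) = -0.2221*1.602e-19/(1.381e-23*1068.3) = -2.412
Step 3: exp(x) = 0.08966
Step 4: Xi = 1 + 0.08966 = 1.09

1.09


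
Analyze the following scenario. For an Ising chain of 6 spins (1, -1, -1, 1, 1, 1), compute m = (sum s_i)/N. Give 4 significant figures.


Step 1: Count up spins (+1): 4, down spins (-1): 2
Step 2: Total magnetization M = 4 - 2 = 2
Step 3: m = M/N = 2/6 = 0.3333

0.3333


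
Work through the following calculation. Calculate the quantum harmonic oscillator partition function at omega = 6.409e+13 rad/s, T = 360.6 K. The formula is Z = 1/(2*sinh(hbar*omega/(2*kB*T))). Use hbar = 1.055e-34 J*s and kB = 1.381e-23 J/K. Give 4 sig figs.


Step 1: Compute x = hbar*omega/(kB*T) = 1.055e-34*6.409e+13/(1.381e-23*360.6) = 1.358
Step 2: x/2 = 0.6789
Step 3: sinh(x/2) = 0.7322
Step 4: Z = 1/(2*0.7322) = 0.6828

0.6828


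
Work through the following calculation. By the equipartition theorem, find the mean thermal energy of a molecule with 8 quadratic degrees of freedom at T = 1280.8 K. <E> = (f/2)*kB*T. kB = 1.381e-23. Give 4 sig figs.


Step 1: f/2 = 8/2 = 4
Step 2: kB*T = 1.381e-23 * 1280.8 = 1.769e-20
Step 3: <E> = 4 * 1.769e-20 = 7.075e-20 J

7.075e-20


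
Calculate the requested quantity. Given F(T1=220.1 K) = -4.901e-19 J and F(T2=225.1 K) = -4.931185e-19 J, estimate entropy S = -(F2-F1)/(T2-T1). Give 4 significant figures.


Step 1: dF = F2 - F1 = -4.931185e-19 - (-4.901e-19) = -3.0185e-21 J
Step 2: dT = T2 - T1 = 225.1 - 220.1 = 5 K
Step 3: S = -dF/dT = -(-3.0185e-21)/5 = 6.037e-22 J/K

6.037e-22


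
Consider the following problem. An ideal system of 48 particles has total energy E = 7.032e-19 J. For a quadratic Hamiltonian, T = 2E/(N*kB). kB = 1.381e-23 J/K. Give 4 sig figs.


Step 1: Numerator = 2*E = 2*7.032e-19 = 1.406e-18 J
Step 2: Denominator = N*kB = 48*1.381e-23 = 6.629e-22
Step 3: T = 1.406e-18 / 6.629e-22 = 2122 K

2122


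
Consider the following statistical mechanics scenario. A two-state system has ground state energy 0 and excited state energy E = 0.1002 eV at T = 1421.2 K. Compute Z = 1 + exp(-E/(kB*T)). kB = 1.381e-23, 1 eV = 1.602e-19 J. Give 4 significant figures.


Step 1: Compute beta*E = E*eV/(kB*T) = 0.1002*1.602e-19/(1.381e-23*1421.2) = 0.8179
Step 2: exp(-beta*E) = exp(-0.8179) = 0.4414
Step 3: Z = 1 + 0.4414 = 1.441

1.441


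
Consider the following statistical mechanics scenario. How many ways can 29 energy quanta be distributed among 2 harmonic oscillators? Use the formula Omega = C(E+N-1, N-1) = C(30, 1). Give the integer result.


Step 1: Use binomial coefficient C(30, 1)
Step 2: Numerator = 30! / 29!
Step 3: Denominator = 1!
Step 4: Omega = 30

30


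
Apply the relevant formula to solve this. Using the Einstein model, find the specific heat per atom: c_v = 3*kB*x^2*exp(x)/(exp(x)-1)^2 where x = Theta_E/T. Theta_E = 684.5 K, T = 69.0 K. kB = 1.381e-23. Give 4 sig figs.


Step 1: x = Theta_E/T = 684.5/69.0 = 9.92
Step 2: x^2 = 98.41
Step 3: exp(x) = 2.034e+04
Step 4: c_v = 3*1.381e-23*98.41*2.034e+04/(2.034e+04-1)^2 = 2.005e-25

2.005e-25


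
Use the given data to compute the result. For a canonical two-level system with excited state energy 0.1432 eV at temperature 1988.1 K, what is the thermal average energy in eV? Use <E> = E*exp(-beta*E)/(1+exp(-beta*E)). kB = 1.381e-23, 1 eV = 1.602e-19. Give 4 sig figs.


Step 1: beta*E = 0.1432*1.602e-19/(1.381e-23*1988.1) = 0.8356
Step 2: exp(-beta*E) = 0.4336
Step 3: <E> = 0.1432*0.4336/(1+0.4336) = 0.04331 eV

0.04331


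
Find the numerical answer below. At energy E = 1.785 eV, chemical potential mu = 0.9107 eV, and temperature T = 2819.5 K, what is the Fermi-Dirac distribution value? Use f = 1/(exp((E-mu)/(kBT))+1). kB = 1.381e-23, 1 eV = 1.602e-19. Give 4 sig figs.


Step 1: (E - mu) = 1.785 - 0.9107 = 0.8743 eV
Step 2: Convert: (E-mu)*eV = 1.401e-19 J
Step 3: x = (E-mu)*eV/(kB*T) = 3.597
Step 4: f = 1/(exp(3.597)+1) = 0.02667

0.02667


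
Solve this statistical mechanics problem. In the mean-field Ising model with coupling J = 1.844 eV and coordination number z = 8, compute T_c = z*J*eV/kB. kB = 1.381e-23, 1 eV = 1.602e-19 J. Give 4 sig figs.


Step 1: z*J = 8*1.844 = 14.75 eV
Step 2: Convert to Joules: 14.75*1.602e-19 = 2.363e-18 J
Step 3: T_c = 2.363e-18 / 1.381e-23 = 1.711e+05 K

1.711e+05


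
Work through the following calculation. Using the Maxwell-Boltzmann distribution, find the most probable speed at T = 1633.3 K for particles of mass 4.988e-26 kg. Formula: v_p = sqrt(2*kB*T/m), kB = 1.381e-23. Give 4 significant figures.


Step 1: Numerator = 2*kB*T = 2*1.381e-23*1633.3 = 4.511e-20
Step 2: Ratio = 4.511e-20 / 4.988e-26 = 9.044e+05
Step 3: v_p = sqrt(9.044e+05) = 951 m/s

951


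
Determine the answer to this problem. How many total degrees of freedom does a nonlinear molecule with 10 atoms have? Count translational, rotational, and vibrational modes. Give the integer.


Step 1: Translational DOF = 3
Step 2: Rotational DOF (nonlinear) = 3
Step 3: Vibrational DOF = 3*10 - 6 = 24
Step 4: Total = 3 + 3 + 24 = 30

30


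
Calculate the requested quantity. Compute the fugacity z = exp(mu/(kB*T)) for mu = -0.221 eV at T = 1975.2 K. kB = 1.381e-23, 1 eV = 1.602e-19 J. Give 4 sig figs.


Step 1: Convert mu to Joules: -0.221*1.602e-19 = -3.54e-20 J
Step 2: kB*T = 1.381e-23*1975.2 = 2.728e-20 J
Step 3: mu/(kB*T) = -1.298
Step 4: z = exp(-1.298) = 0.2731

0.2731


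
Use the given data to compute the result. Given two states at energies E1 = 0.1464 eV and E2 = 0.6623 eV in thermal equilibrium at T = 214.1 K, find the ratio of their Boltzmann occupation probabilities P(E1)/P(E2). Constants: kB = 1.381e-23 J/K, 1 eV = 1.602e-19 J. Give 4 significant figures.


Step 1: Compute energy difference dE = E1 - E2 = 0.1464 - 0.6623 = -0.5159 eV
Step 2: Convert to Joules: dE_J = -0.5159 * 1.602e-19 = -8.265e-20 J
Step 3: Compute exponent = -dE_J / (kB * T) = -(-8.265e-20) / (1.381e-23 * 214.1) = 27.95
Step 4: P(E1)/P(E2) = exp(27.95) = 1.379e+12

1.379e+12


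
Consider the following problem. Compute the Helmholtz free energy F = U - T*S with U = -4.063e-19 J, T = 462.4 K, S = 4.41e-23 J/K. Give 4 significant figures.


Step 1: T*S = 462.4 * 4.41e-23 = 2.039e-20 J
Step 2: F = U - T*S = -4.063e-19 - 2.039e-20
Step 3: F = -4.267e-19 J

-4.267e-19


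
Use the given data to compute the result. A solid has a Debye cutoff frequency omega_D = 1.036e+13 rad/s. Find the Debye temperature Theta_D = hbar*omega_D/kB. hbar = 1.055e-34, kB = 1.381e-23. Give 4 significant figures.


Step 1: hbar*omega_D = 1.055e-34 * 1.036e+13 = 1.093e-21 J
Step 2: Theta_D = 1.093e-21 / 1.381e-23
Step 3: Theta_D = 79.14 K

79.14


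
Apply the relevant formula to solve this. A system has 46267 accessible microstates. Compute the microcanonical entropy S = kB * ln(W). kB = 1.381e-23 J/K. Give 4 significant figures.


Step 1: ln(W) = ln(46267) = 10.74
Step 2: S = kB * ln(W) = 1.381e-23 * 10.74
Step 3: S = 1.483e-22 J/K

1.483e-22


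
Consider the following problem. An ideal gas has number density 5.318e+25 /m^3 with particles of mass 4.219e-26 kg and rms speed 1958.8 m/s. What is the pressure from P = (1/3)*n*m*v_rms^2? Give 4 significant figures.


Step 1: v_rms^2 = 1958.8^2 = 3.837e+06
Step 2: n*m = 5.318e+25*4.219e-26 = 2.244
Step 3: P = (1/3)*2.244*3.837e+06 = 2.87e+06 Pa

2.87e+06


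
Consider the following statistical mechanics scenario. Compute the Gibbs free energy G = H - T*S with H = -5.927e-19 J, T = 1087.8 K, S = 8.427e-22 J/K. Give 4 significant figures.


Step 1: T*S = 1087.8 * 8.427e-22 = 9.167e-19 J
Step 2: G = H - T*S = -5.927e-19 - 9.167e-19
Step 3: G = -1.509e-18 J

-1.509e-18


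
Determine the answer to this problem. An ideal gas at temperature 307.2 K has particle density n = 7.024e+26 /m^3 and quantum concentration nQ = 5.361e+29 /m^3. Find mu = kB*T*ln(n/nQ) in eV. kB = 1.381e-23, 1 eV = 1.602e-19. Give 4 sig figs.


Step 1: n/nQ = 7.024e+26/5.361e+29 = 0.00131
Step 2: ln(n/nQ) = -6.638
Step 3: mu = kB*T*ln(n/nQ) = 4.242e-21*-6.638 = -2.816e-20 J
Step 4: Convert to eV: -2.816e-20/1.602e-19 = -0.1758 eV

-0.1758


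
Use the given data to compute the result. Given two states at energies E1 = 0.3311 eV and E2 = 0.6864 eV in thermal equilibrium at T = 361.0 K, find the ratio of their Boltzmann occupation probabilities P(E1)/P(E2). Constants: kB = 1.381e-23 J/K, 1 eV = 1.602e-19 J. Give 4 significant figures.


Step 1: Compute energy difference dE = E1 - E2 = 0.3311 - 0.6864 = -0.3553 eV
Step 2: Convert to Joules: dE_J = -0.3553 * 1.602e-19 = -5.692e-20 J
Step 3: Compute exponent = -dE_J / (kB * T) = -(-5.692e-20) / (1.381e-23 * 361.0) = 11.42
Step 4: P(E1)/P(E2) = exp(11.42) = 9.086e+04

9.086e+04


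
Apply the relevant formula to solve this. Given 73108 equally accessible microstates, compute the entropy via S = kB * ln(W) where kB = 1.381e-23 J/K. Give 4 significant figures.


Step 1: ln(W) = ln(73108) = 11.2
Step 2: S = kB * ln(W) = 1.381e-23 * 11.2
Step 3: S = 1.547e-22 J/K

1.547e-22


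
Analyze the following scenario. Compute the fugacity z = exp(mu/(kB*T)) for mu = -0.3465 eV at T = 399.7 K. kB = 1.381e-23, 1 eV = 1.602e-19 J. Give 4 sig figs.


Step 1: Convert mu to Joules: -0.3465*1.602e-19 = -5.551e-20 J
Step 2: kB*T = 1.381e-23*399.7 = 5.52e-21 J
Step 3: mu/(kB*T) = -10.06
Step 4: z = exp(-10.06) = 4.291e-05

4.291e-05


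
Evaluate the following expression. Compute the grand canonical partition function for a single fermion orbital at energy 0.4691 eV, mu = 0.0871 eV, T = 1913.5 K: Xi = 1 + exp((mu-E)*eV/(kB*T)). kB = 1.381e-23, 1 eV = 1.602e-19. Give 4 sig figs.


Step 1: (mu - E) = 0.0871 - 0.4691 = -0.382 eV
Step 2: x = (mu-E)*eV/(kB*T) = -0.382*1.602e-19/(1.381e-23*1913.5) = -2.316
Step 3: exp(x) = 0.09869
Step 4: Xi = 1 + 0.09869 = 1.099

1.099


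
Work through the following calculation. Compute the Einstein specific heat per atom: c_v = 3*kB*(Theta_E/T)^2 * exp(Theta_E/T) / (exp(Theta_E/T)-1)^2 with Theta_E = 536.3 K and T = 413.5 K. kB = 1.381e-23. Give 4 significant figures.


Step 1: x = Theta_E/T = 536.3/413.5 = 1.297
Step 2: x^2 = 1.682
Step 3: exp(x) = 3.658
Step 4: c_v = 3*1.381e-23*1.682*3.658/(3.658-1)^2 = 3.608e-23

3.608e-23


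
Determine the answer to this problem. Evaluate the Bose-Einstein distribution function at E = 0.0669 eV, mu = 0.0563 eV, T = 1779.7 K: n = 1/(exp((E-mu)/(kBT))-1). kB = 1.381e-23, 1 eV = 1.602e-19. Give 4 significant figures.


Step 1: (E - mu) = 0.0106 eV
Step 2: x = (E-mu)*eV/(kB*T) = 0.0106*1.602e-19/(1.381e-23*1779.7) = 0.06909
Step 3: exp(x) = 1.072
Step 4: n = 1/(exp(x)-1) = 13.98

13.98


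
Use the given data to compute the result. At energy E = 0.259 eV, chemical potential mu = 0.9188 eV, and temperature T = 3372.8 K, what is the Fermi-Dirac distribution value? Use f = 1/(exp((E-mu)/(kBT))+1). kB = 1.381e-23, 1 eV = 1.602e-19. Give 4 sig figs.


Step 1: (E - mu) = 0.259 - 0.9188 = -0.6598 eV
Step 2: Convert: (E-mu)*eV = -1.057e-19 J
Step 3: x = (E-mu)*eV/(kB*T) = -2.269
Step 4: f = 1/(exp(-2.269)+1) = 0.9063

0.9063


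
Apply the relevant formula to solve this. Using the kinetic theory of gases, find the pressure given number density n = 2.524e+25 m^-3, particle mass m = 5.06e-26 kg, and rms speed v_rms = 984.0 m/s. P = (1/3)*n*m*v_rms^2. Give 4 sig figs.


Step 1: v_rms^2 = 984.0^2 = 9.683e+05
Step 2: n*m = 2.524e+25*5.06e-26 = 1.277
Step 3: P = (1/3)*1.277*9.683e+05 = 4.122e+05 Pa

4.122e+05


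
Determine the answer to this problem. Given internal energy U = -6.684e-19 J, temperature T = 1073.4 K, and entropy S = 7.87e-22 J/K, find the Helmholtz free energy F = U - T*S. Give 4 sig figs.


Step 1: T*S = 1073.4 * 7.87e-22 = 8.448e-19 J
Step 2: F = U - T*S = -6.684e-19 - 8.448e-19
Step 3: F = -1.513e-18 J

-1.513e-18


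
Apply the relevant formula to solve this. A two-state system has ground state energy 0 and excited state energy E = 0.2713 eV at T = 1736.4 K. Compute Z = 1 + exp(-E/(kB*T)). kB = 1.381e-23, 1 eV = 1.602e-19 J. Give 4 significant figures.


Step 1: Compute beta*E = E*eV/(kB*T) = 0.2713*1.602e-19/(1.381e-23*1736.4) = 1.812
Step 2: exp(-beta*E) = exp(-1.812) = 0.1633
Step 3: Z = 1 + 0.1633 = 1.163

1.163


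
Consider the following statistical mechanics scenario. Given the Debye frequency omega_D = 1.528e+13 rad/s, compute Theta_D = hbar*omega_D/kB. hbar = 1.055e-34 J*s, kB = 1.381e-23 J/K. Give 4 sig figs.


Step 1: hbar*omega_D = 1.055e-34 * 1.528e+13 = 1.612e-21 J
Step 2: Theta_D = 1.612e-21 / 1.381e-23
Step 3: Theta_D = 116.7 K

116.7


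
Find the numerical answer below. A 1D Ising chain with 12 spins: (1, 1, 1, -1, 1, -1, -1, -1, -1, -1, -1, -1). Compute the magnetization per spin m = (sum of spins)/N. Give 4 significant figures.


Step 1: Count up spins (+1): 4, down spins (-1): 8
Step 2: Total magnetization M = 4 - 8 = -4
Step 3: m = M/N = -4/12 = -0.3333

-0.3333


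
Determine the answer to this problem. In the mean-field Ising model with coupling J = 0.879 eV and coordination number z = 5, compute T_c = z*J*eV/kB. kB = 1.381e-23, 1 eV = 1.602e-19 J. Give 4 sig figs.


Step 1: z*J = 5*0.879 = 4.395 eV
Step 2: Convert to Joules: 4.395*1.602e-19 = 7.041e-19 J
Step 3: T_c = 7.041e-19 / 1.381e-23 = 5.098e+04 K

5.098e+04


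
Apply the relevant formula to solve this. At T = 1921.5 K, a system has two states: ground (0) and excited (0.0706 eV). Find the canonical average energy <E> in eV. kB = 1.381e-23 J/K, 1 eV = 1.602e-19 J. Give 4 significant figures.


Step 1: beta*E = 0.0706*1.602e-19/(1.381e-23*1921.5) = 0.4262
Step 2: exp(-beta*E) = 0.653
Step 3: <E> = 0.0706*0.653/(1+0.653) = 0.02789 eV

0.02789


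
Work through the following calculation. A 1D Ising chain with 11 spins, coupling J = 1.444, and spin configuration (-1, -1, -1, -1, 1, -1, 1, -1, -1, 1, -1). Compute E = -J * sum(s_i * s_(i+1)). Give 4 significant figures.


Step 1: Nearest-neighbor products: 1, 1, 1, -1, -1, -1, -1, 1, -1, -1
Step 2: Sum of products = -2
Step 3: E = -1.444 * -2 = 2.888

2.888


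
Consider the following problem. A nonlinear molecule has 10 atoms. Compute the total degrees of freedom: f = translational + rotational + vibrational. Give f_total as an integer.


Step 1: Translational DOF = 3
Step 2: Rotational DOF (nonlinear) = 3
Step 3: Vibrational DOF = 3*10 - 6 = 24
Step 4: Total = 3 + 3 + 24 = 30

30


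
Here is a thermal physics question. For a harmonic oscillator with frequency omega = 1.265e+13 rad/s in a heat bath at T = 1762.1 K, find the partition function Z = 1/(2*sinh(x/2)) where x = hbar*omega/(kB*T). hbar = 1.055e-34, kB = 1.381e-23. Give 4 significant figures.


Step 1: Compute x = hbar*omega/(kB*T) = 1.055e-34*1.265e+13/(1.381e-23*1762.1) = 0.05484
Step 2: x/2 = 0.02742
Step 3: sinh(x/2) = 0.02742
Step 4: Z = 1/(2*0.02742) = 18.23

18.23


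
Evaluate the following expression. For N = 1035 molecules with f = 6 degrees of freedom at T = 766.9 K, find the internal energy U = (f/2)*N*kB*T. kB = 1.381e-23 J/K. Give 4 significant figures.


Step 1: f/2 = 6/2 = 3.0
Step 2: N*kB*T = 1035*1.381e-23*766.9 = 1.096e-17
Step 3: U = 3.0 * 1.096e-17 = 3.288e-17 J

3.288e-17


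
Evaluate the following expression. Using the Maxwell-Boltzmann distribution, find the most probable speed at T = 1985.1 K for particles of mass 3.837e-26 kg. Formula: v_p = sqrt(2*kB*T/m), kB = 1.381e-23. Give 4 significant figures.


Step 1: Numerator = 2*kB*T = 2*1.381e-23*1985.1 = 5.483e-20
Step 2: Ratio = 5.483e-20 / 3.837e-26 = 1.429e+06
Step 3: v_p = sqrt(1.429e+06) = 1195 m/s

1195


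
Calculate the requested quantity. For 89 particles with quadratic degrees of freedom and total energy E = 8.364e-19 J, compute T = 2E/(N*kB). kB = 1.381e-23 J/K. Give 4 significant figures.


Step 1: Numerator = 2*E = 2*8.364e-19 = 1.673e-18 J
Step 2: Denominator = N*kB = 89*1.381e-23 = 1.229e-21
Step 3: T = 1.673e-18 / 1.229e-21 = 1361 K

1361


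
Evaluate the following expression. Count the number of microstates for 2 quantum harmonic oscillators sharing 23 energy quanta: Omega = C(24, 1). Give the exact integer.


Step 1: Use binomial coefficient C(24, 1)
Step 2: Numerator = 24! / 23!
Step 3: Denominator = 1!
Step 4: Omega = 24

24


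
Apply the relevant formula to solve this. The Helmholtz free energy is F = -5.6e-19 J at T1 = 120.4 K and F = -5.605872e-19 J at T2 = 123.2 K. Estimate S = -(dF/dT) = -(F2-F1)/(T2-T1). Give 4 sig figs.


Step 1: dF = F2 - F1 = -5.605872e-19 - (-5.6e-19) = -5.872e-22 J
Step 2: dT = T2 - T1 = 123.2 - 120.4 = 2.8 K
Step 3: S = -dF/dT = -(-5.872e-22)/2.8 = 2.097e-22 J/K

2.097e-22


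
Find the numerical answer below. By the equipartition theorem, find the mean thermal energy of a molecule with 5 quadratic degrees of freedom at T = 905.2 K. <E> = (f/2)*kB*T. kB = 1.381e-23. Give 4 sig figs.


Step 1: f/2 = 5/2 = 2.5
Step 2: kB*T = 1.381e-23 * 905.2 = 1.25e-20
Step 3: <E> = 2.5 * 1.25e-20 = 3.125e-20 J

3.125e-20


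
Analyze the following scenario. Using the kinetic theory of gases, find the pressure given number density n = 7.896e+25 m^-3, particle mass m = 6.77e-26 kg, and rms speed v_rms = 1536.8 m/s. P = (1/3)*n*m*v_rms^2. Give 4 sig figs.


Step 1: v_rms^2 = 1536.8^2 = 2.362e+06
Step 2: n*m = 7.896e+25*6.77e-26 = 5.346
Step 3: P = (1/3)*5.346*2.362e+06 = 4.208e+06 Pa

4.208e+06


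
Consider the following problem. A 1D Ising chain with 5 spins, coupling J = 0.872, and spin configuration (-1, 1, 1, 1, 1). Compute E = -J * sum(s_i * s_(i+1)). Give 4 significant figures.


Step 1: Nearest-neighbor products: -1, 1, 1, 1
Step 2: Sum of products = 2
Step 3: E = -0.872 * 2 = -1.744

-1.744


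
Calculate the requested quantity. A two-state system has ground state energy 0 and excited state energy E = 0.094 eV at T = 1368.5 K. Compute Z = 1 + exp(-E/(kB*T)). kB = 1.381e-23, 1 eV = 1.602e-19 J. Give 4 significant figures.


Step 1: Compute beta*E = E*eV/(kB*T) = 0.094*1.602e-19/(1.381e-23*1368.5) = 0.7968
Step 2: exp(-beta*E) = exp(-0.7968) = 0.4508
Step 3: Z = 1 + 0.4508 = 1.451

1.451


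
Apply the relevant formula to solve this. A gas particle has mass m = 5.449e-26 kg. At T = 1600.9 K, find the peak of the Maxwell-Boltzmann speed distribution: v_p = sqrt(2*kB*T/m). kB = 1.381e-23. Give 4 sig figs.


Step 1: Numerator = 2*kB*T = 2*1.381e-23*1600.9 = 4.422e-20
Step 2: Ratio = 4.422e-20 / 5.449e-26 = 8.115e+05
Step 3: v_p = sqrt(8.115e+05) = 900.8 m/s

900.8


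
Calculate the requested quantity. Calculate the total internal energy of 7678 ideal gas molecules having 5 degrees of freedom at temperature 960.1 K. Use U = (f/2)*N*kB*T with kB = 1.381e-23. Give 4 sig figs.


Step 1: f/2 = 5/2 = 2.5
Step 2: N*kB*T = 7678*1.381e-23*960.1 = 1.018e-16
Step 3: U = 2.5 * 1.018e-16 = 2.545e-16 J

2.545e-16


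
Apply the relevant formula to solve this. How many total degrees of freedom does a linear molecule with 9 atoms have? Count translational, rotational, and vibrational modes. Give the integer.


Step 1: Translational DOF = 3
Step 2: Rotational DOF (linear) = 2
Step 3: Vibrational DOF = 3*9 - 5 = 22
Step 4: Total = 3 + 2 + 22 = 27

27


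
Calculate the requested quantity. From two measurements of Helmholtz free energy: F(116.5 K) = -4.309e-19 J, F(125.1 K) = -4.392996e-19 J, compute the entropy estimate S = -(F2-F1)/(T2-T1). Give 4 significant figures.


Step 1: dF = F2 - F1 = -4.392996e-19 - (-4.309e-19) = -8.3996e-21 J
Step 2: dT = T2 - T1 = 125.1 - 116.5 = 8.6 K
Step 3: S = -dF/dT = -(-8.3996e-21)/8.6 = 9.767e-22 J/K

9.767e-22
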